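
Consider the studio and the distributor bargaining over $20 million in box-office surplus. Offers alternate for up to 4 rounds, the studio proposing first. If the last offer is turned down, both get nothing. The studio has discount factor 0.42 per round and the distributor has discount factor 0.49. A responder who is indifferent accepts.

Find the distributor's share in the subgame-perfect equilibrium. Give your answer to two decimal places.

7.70

Round 4 (the distributor proposes): rejection yields 0 for the studio; the distributor offers 0 and keeps 20.
Round 3 (the studio proposes): the distributor can get 20 next round, worth 0.49 × 20 = 9.8 now, so the studio offers 9.8, keeping 10.2.
Round 2 (the distributor proposes): the studio can get 10.2 next round, worth 0.42 × 10.2 = 4.284 now; the distributor offers that and keeps 15.716.
Round 1 (the studio proposes): the distributor can get 15.716 next round, worth 0.49 × 15.716 = 7.70084 now; the studio offers that and keeps 12.29916.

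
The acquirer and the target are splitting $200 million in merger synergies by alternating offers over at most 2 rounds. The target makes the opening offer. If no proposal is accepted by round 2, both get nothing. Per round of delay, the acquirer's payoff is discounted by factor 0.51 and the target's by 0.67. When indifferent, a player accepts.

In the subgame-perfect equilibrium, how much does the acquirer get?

102

Round 2 (the acquirer proposes): the target will accept anything ≥ 0, so the acquirer offers 0 and keeps 200.
Round 1 (the target proposes): the acquirer can get 200 next round, worth 0.51 × 200 = 102 now. The target offers 102 and keeps 200 − 102 = 98.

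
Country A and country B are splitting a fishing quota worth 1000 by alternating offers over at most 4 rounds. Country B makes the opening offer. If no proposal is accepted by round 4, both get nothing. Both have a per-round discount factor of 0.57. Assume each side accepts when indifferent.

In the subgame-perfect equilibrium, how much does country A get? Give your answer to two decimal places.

Round 4 (country A proposes): rejection yields 0 for country B; country A offers 0 and keeps 1000.
Round 3 (country B proposes): country A can get 1000 next round, worth 0.57 × 1000 = 570 now, so country B offers 570, keeping 430.
Round 2 (country A proposes): country B can get 430 next round, worth 0.57 × 430 = 245.1 now. Country A offers 245.1 and keeps 1000 − 245.1 = 754.9.
Round 1 (country B proposes): country A can get 754.9 next round, worth 0.57 × 754.9 = 430.293 now, so country B offers 430.293, keeping 569.707.

430.29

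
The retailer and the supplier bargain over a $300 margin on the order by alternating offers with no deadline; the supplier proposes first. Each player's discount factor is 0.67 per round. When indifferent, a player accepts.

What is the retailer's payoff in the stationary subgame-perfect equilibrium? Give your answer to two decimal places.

120.36

Let x be the supplier's share when the supplier proposes and y be the retailer's share when the retailer proposes.
The retailer accepts iff offered ≥ 0.67·y, so x = 300 − 0.67y. Symmetrically y = 300 − 0.67x.
Substituting: x = 300 − 0.67(300 − 0.67x), giving x(1 − 0.67·0.67) = 300(1 − 0.67).
So x = 300 × 0.33 / 0.5511 ≈ 179.6407, and the retailer receives 300 − x ≈ 120.3593.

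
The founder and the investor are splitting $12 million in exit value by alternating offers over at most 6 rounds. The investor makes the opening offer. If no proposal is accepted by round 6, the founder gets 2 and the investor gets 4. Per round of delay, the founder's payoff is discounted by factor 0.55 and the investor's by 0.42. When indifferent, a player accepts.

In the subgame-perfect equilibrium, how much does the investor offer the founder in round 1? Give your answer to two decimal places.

4.95

Solve by backward induction from round 6.
Round 6 (the founder proposes): the investor gets 4 if talks fail, so the founder offers 4 and keeps 8.
Round 5 (the investor proposes): the founder can get 8 next round, worth 0.55 × 8 = 4.4 now. The investor offers 4.4 and keeps 12 − 4.4 = 7.6.
Round 4 (the founder proposes): the investor can get 7.6 next round, worth 0.42 × 7.6 = 3.192 now. The founder offers 3.192 and keeps 12 − 3.192 = 8.808.
Round 3 (the investor proposes): the founder can get 8.808 next round, worth 0.55 × 8.808 = 4.8444 now. The investor offers 4.8444 and keeps 12 − 4.8444 = 7.1556.
Round 2 (the founder proposes): the investor can get 7.1556 next round, worth 0.42 × 7.1556 = 3.005352 now; the founder offers that and keeps 8.994648.
Round 1 (the investor proposes): the founder can get 8.994648 next round, worth 0.55 × 8.994648 = 4.9470564 now, so the investor offers 4.9470564, keeping 7.0529436.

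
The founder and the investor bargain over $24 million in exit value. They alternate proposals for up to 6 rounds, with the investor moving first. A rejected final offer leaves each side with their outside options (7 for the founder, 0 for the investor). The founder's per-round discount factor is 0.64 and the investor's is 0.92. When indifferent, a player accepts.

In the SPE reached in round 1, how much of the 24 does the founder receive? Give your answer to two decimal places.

7.28

Work backward from the last round.
Round 6 (the founder proposes): the investor will accept anything ≥ 0, so the founder offers 0 and keeps 24.
Round 5 (the investor proposes): the founder can get 24 next round, worth 0.64 × 24 = 15.36 now. The investor offers 15.36 and keeps 24 − 15.36 = 8.64.
Round 4 (the founder proposes): the investor can get 8.64 next round, worth 0.92 × 8.64 = 7.9488 now. The founder offers 7.9488 and keeps 24 − 7.9488 = 16.0512.
Round 3 (the investor proposes): the founder can get 16.0512 next round, worth 0.64 × 16.0512 = 10.272768 now. The investor offers 10.272768 and keeps 24 − 10.272768 = 13.727232.
Round 2 (the founder proposes): the investor can get 13.727232 next round, worth 0.92 × 13.727232 = 12.62905344 now. The founder offers 12.62905344 and keeps 24 − 12.62905344 = 11.37094656.
Round 1 (the investor proposes): the founder can get 11.37094656 next round, worth 0.64 × 11.37094656 = 7.2774057984 now. The investor offers 7.2774057984 and keeps 24 − 7.2774057984 = 16.7225942016.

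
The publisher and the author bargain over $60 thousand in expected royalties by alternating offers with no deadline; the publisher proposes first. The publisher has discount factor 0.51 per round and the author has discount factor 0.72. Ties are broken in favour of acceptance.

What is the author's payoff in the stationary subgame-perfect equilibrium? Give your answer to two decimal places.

33.45

Let x be the publisher's share when the publisher proposes and y be the author's share when the author proposes.
The author accepts iff offered ≥ 0.72·y, so x = 60 − 0.72y. Symmetrically y = 60 − 0.51x.
Substituting: x = 60 − 0.72(60 − 0.51x), giving x(1 − 0.51·0.72) = 60(1 − 0.72).
So x = 60 × 0.28 / 0.6328 ≈ 26.5487, and the author receives 60 − x ≈ 33.4513.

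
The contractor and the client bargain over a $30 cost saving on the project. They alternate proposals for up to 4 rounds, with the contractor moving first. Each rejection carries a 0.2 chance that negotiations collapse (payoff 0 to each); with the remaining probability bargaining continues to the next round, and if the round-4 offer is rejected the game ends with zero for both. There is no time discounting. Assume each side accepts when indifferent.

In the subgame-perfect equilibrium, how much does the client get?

20.16

Round 4 (the client proposes): rejection yields 0 for the contractor; the client offers 0 and keeps 30.
Round 3 (the contractor proposes): rejecting gives the client an expected 0.8 × 30 = 24; the contractor offers that and keeps 6.
Round 2 (the client proposes): rejecting gives the contractor an expected 0.8 × 6 = 4.8; the client offers that and keeps 25.2.
Round 1 (the contractor proposes): rejecting gives the client an expected 0.8 × 25.2 = 20.16; the contractor offers that and keeps 9.84.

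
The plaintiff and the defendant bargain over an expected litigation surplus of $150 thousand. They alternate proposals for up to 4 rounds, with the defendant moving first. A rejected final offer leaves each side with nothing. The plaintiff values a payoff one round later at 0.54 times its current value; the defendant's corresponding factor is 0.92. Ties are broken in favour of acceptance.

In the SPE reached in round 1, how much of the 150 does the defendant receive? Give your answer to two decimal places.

Round 4 (the plaintiff proposes): the defendant will accept anything ≥ 0, so the plaintiff offers 0 and keeps 150.
Round 3 (the defendant proposes): the plaintiff can get 150 next round, worth 0.54 × 150 = 81 now. The defendant offers 81 and keeps 150 − 81 = 69.
Round 2 (the plaintiff proposes): the defendant can get 69 next round, worth 0.92 × 69 = 63.48 now, so the plaintiff offers 63.48, keeping 86.52.
Round 1 (the defendant proposes): the plaintiff can get 86.52 next round, worth 0.54 × 86.52 = 46.7208 now. The defendant offers 46.7208 and keeps 150 − 46.7208 = 103.2792.

103.28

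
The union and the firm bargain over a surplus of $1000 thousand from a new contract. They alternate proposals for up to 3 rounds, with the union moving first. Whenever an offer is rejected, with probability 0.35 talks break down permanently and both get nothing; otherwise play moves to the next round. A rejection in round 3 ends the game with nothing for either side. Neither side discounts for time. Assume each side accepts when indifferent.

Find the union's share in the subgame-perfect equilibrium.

Round 3 (the union proposes): the firm will accept anything ≥ 0, so the union offers 0 and keeps 1000.
Round 2 (the firm proposes): rejecting gives the union an expected 0.65 × 1000 = 650; the firm offers that and keeps 350.
Round 1 (the union proposes): rejecting gives the firm an expected 0.65 × 350 = 227.5. The union offers 227.5 and keeps 1000 − 227.5 = 772.5.

772.5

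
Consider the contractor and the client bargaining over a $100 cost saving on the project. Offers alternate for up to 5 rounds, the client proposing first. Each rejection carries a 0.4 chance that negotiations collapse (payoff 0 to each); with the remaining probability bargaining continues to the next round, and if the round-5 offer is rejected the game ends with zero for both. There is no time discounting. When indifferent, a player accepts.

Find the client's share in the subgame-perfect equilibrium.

67.36

Round 5 (the client proposes): the contractor will accept anything ≥ 0, so the client offers 0 and keeps 100.
Round 4 (the contractor proposes): rejecting gives the client an expected 0.6 × 100 = 60. The contractor offers 60 and keeps 100 − 60 = 40.
Round 3 (the client proposes): rejecting gives the contractor an expected 0.6 × 40 = 24. The client offers 24 and keeps 100 − 24 = 76.
Round 2 (the contractor proposes): rejecting gives the client an expected 0.6 × 76 = 45.6; the contractor offers that and keeps 54.4.
Round 1 (the client proposes): rejecting gives the contractor an expected 0.6 × 54.4 = 32.64, so the client offers 32.64, keeping 67.36.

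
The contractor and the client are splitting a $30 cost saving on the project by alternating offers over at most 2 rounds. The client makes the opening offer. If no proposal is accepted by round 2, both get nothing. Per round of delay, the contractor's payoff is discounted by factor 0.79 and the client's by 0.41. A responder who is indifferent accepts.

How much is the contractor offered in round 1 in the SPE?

Round 2 (the contractor proposes): rejection yields 0 for the client; the contractor offers 0 and keeps 30.
Round 1 (the client proposes): the contractor can get 30 next round, worth 0.79 × 30 = 23.7 now, so the client offers 23.7, keeping 6.3.

23.7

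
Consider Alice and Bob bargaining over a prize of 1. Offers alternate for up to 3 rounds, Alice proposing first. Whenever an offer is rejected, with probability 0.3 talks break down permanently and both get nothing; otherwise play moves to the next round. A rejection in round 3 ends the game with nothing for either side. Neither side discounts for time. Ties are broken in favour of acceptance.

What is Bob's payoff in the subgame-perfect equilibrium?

0.21

Round 3 (Alice proposes): Bob will accept anything ≥ 0, so Alice offers 0 and keeps 1.
Round 2 (Bob proposes): rejecting gives Alice an expected 0.7 × 1 = 0.7; Bob offers that and keeps 0.3.
Round 1 (Alice proposes): rejecting gives Bob an expected 0.7 × 0.3 = 0.21; Alice offers that and keeps 0.79.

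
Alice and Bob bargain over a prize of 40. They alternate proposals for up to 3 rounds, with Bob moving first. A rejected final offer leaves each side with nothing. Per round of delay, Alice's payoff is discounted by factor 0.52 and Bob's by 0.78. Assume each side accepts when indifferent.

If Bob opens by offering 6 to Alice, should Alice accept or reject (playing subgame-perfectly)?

Accept

Round 3 (Bob proposes): Alice will accept anything ≥ 0, so Bob offers 0 and keeps 40.
Round 2 (Alice proposes): Bob can get 40 next round, worth 0.78 × 40 = 31.2 now, so Alice offers 31.2, keeping 8.8.
So by rejecting in round 1, Alice gets 8.8 next round, worth 0.52 × 8.8 = 4.576 now.
Offer 6 ≥ 4.576, so Alice accepts.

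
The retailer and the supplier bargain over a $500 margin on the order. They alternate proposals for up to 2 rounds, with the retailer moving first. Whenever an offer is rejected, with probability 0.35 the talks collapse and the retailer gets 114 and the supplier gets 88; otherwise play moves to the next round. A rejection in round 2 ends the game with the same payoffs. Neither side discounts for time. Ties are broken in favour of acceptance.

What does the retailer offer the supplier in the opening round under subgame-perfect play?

281.7

Round 2 (the supplier proposes): the retailer gets 114 if talks fail, so the supplier offers 114 and keeps 386.
Round 1 (the retailer proposes): rejecting gives the supplier an expected 0.65 × 386 + 0.35 × 88 = 281.7. The retailer offers 281.7 and keeps 500 − 281.7 = 218.3.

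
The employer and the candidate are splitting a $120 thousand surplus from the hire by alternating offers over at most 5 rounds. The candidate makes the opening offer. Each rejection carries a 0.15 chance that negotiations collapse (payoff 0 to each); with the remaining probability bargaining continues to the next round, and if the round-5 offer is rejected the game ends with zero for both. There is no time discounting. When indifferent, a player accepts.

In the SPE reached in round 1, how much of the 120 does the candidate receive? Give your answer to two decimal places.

Round 5 (the candidate proposes): the employer will accept anything ≥ 0, so the candidate offers 0 and keeps 120.
Round 4 (the employer proposes): rejecting gives the candidate an expected 0.85 × 120 = 102. The employer offers 102 and keeps 120 − 102 = 18.
Round 3 (the candidate proposes): rejecting gives the employer an expected 0.85 × 18 = 15.3, so the candidate offers 15.3, keeping 104.7.
Round 2 (the employer proposes): rejecting gives the candidate an expected 0.85 × 104.7 = 88.995; the employer offers that and keeps 31.005.
Round 1 (the candidate proposes): rejecting gives the employer an expected 0.85 × 31.005 = 26.35425. The candidate offers 26.35425 and keeps 120 − 26.35425 = 93.64575.

93.65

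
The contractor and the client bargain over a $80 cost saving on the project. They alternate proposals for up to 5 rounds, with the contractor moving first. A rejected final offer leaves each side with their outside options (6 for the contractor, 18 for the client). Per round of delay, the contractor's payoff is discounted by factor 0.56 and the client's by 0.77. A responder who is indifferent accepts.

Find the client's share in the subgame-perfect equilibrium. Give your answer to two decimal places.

42.14

Round 5 (the contractor proposes): the client gets 18 if talks fail, so the contractor offers 18 and keeps 62.
Round 4 (the client proposes): the contractor can get 62 next round, worth 0.56 × 62 = 34.72 now. The client offers 34.72 and keeps 80 − 34.72 = 45.28.
Round 3 (the contractor proposes): the client can get 45.28 next round, worth 0.77 × 45.28 = 34.8656 now, so the contractor offers 34.8656, keeping 45.1344.
Round 2 (the client proposes): the contractor can get 45.1344 next round, worth 0.56 × 45.1344 = 25.275264 now, so the client offers 25.275264, keeping 54.724736.
Round 1 (the contractor proposes): the client can get 54.724736 next round, worth 0.77 × 54.724736 = 42.13804672 now, so the contractor offers 42.13804672, keeping 37.86195328.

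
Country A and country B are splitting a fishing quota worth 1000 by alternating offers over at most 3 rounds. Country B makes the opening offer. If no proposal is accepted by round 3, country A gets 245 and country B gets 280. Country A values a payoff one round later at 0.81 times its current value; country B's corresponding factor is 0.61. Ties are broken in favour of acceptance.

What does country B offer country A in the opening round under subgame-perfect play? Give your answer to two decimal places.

By backward induction:
Round 3 (country B proposes): country A gets 245 if talks fail, so country B offers 245 and keeps 755.
Round 2 (country A proposes): country B can get 755 next round, worth 0.61 × 755 = 460.55 now. Country A offers 460.55 and keeps 1000 − 460.55 = 539.45.
Round 1 (country B proposes): country A can get 539.45 next round, worth 0.81 × 539.45 = 436.9545 now, so country B offers 436.9545, keeping 563.0455.

436.95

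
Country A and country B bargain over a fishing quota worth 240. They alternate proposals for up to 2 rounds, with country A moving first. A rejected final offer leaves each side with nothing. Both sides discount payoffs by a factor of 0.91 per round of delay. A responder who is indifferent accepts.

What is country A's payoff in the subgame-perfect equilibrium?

Round 2 (country B proposes): country A will accept anything ≥ 0, so country B offers 0 and keeps 240.
Round 1 (country A proposes): country B can get 240 next round, worth 0.91 × 240 = 218.4 now. Country A offers 218.4 and keeps 240 − 218.4 = 21.6.

21.6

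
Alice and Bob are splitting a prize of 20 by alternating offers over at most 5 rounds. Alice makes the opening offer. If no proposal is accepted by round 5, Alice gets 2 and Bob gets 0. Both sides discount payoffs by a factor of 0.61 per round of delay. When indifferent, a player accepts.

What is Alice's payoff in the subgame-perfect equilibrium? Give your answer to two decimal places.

13.47

Work backward from the last round.
Round 5 (Alice proposes): Bob will accept anything ≥ 0, so Alice offers 0 and keeps 20.
Round 4 (Bob proposes): Alice can get 20 next round, worth 0.61 × 20 = 12.2 now. Bob offers 12.2 and keeps 20 − 12.2 = 7.8.
Round 3 (Alice proposes): Bob can get 7.8 next round, worth 0.61 × 7.8 = 4.758 now; Alice offers that and keeps 15.242.
Round 2 (Bob proposes): Alice can get 15.242 next round, worth 0.61 × 15.242 = 9.29762 now, so Bob offers 9.29762, keeping 10.70238.
Round 1 (Alice proposes): Bob can get 10.70238 next round, worth 0.61 × 10.70238 = 6.5284518 now, so Alice offers 6.5284518, keeping 13.4715482.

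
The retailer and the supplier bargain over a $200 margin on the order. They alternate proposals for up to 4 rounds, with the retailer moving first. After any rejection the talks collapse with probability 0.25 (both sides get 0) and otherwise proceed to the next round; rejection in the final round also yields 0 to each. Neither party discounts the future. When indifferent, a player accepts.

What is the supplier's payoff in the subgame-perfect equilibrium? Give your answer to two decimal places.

121.88

Round 4 (the supplier proposes): rejection yields 0 for the retailer; the supplier offers 0 and keeps 200.
Round 3 (the retailer proposes): rejecting gives the supplier an expected 0.75 × 200 = 150, so the retailer offers 150, keeping 50.
Round 2 (the supplier proposes): rejecting gives the retailer an expected 0.75 × 50 = 37.5. The supplier offers 37.5 and keeps 200 − 37.5 = 162.5.
Round 1 (the retailer proposes): rejecting gives the supplier an expected 0.75 × 162.5 = 121.875. The retailer offers 121.875 and keeps 200 − 121.875 = 78.125.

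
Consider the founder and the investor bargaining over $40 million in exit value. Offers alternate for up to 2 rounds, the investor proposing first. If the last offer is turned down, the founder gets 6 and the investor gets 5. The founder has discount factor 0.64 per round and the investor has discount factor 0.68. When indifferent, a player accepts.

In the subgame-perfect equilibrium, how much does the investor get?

17.6

Work backward from the last round.
Round 2 (the founder proposes): the investor gets 5 if talks fail, so the founder offers 5 and keeps 35.
Round 1 (the investor proposes): the founder can get 35 next round, worth 0.64 × 35 = 22.4 now; the investor offers that and keeps 17.6.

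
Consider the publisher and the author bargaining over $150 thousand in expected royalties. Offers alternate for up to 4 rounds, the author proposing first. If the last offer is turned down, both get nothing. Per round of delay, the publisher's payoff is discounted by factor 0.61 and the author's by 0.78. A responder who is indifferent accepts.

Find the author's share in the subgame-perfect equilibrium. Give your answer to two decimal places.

86.33

Round 4 (the publisher proposes): the author will accept anything ≥ 0, so the publisher offers 0 and keeps 150.
Round 3 (the author proposes): the publisher can get 150 next round, worth 0.61 × 150 = 91.5 now. The author offers 91.5 and keeps 150 − 91.5 = 58.5.
Round 2 (the publisher proposes): the author can get 58.5 next round, worth 0.78 × 58.5 = 45.63 now, so the publisher offers 45.63, keeping 104.37.
Round 1 (the author proposes): the publisher can get 104.37 next round, worth 0.61 × 104.37 = 63.6657 now; the author offers that and keeps 86.3343.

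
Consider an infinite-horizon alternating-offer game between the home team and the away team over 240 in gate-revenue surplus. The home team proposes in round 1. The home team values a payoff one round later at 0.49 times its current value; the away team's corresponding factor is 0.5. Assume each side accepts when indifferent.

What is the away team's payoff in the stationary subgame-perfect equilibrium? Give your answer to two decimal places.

81.06

Let x be the home team's share when the home team proposes and y be the away team's share when the away team proposes.
The away team accepts iff offered ≥ 0.5·y, so x = 240 − 0.5y. Symmetrically y = 240 − 0.49x.
Substituting: x = 240 − 0.5(240 − 0.49x), giving x(1 − 0.49·0.5) = 240(1 − 0.5).
So x = 240 × 0.5 / 0.755 ≈ 158.9404, and the away team receives 240 − x ≈ 81.0596.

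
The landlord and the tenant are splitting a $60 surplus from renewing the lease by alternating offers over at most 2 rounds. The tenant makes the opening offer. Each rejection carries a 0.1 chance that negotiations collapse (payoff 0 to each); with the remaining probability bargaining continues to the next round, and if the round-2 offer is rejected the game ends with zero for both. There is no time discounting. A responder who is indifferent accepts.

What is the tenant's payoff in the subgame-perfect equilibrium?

Round 2 (the landlord proposes): the tenant will accept anything ≥ 0, so the landlord offers 0 and keeps 60.
Round 1 (the tenant proposes): rejecting gives the landlord an expected 0.9 × 60 = 54, so the tenant offers 54, keeping 6.

6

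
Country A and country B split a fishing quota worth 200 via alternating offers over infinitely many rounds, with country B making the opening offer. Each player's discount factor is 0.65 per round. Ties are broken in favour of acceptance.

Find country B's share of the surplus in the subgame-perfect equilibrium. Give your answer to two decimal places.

121.21

When country B proposes, country A accepts any offer worth at least 0.65 times what country A would get by proposing next round; and vice versa.
This gives x = 200 − 0.65y and y = 200 − 0.65x, where x and y are each side's share when it proposes.
Hence (1 − 0.65·0.65)x = 200(1 − 0.65), i.e. 0.5775·x = 70.
x ≈ 121.2121; country A's share is 200 − x ≈ 78.7879.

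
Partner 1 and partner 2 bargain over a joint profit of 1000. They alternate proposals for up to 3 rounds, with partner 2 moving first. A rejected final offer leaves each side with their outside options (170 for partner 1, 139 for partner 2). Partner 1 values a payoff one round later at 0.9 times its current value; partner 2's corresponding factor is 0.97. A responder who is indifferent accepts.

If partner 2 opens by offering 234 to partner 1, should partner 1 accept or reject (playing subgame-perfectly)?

Round 3 (partner 2 proposes): partner 1 gets 170 if talks fail, so partner 2 offers 170 and keeps 830.
Round 2 (partner 1 proposes): partner 2 can get 830 next round, worth 0.97 × 830 = 805.1 now, so partner 1 offers 805.1, keeping 194.9.
So by rejecting in round 1, partner 1 gets 194.9 next round, worth 0.9 × 194.9 = 175.41 now.
Offer 234 ≥ 175.41, so partner 1 accepts.

Accept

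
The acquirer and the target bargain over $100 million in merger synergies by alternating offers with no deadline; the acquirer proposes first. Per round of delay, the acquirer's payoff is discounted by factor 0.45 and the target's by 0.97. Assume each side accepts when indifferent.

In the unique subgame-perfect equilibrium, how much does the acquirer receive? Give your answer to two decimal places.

5.32

Let x be the acquirer's share when the acquirer proposes and y be the target's share when the target proposes.
The target accepts iff offered ≥ 0.97·y, so x = 100 − 0.97y. Symmetrically y = 100 − 0.45x.
Substituting: x = 100 − 0.97(100 − 0.45x), giving x(1 − 0.45·0.97) = 100(1 − 0.97).
So x = 100 × 0.03 / 0.5635 ≈ 5.3239, and the target receives 100 − x ≈ 94.6761.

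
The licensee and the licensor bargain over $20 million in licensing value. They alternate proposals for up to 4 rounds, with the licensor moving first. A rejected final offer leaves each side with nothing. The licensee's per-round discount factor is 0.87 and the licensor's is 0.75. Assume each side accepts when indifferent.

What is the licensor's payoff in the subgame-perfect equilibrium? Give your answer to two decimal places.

Round 4 (the licensee proposes): the licensor will accept anything ≥ 0, so the licensee offers 0 and keeps 20.
Round 3 (the licensor proposes): the licensee can get 20 next round, worth 0.87 × 20 = 17.4 now; the licensor offers that and keeps 2.6.
Round 2 (the licensee proposes): the licensor can get 2.6 next round, worth 0.75 × 2.6 = 1.95 now, so the licensee offers 1.95, keeping 18.05.
Round 1 (the licensor proposes): the licensee can get 18.05 next round, worth 0.87 × 18.05 = 15.7035 now. The licensor offers 15.7035 and keeps 20 − 15.7035 = 4.2965.

4.30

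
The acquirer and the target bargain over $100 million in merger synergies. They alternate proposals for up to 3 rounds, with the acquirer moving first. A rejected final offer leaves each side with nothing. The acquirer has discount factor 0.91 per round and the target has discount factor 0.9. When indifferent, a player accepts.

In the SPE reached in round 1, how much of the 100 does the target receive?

8.1

Solve by backward induction from round 3.
Round 3 (the acquirer proposes): rejection yields 0 for the target; the acquirer offers 0 and keeps 100.
Round 2 (the target proposes): the acquirer can get 100 next round, worth 0.91 × 100 = 91 now, so the target offers 91, keeping 9.
Round 1 (the acquirer proposes): the target can get 9 next round, worth 0.9 × 9 = 8.1 now. The acquirer offers 8.1 and keeps 100 − 8.1 = 91.9.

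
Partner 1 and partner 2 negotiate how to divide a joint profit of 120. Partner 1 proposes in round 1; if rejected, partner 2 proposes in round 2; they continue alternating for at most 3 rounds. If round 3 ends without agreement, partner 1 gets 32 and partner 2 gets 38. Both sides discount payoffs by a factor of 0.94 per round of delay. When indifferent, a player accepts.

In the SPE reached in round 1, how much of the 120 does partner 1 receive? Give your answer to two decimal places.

79.66

Solve by backward induction from round 3.
Round 3 (partner 1 proposes): partner 2 gets 38 if talks fail, so partner 1 offers 38 and keeps 82.
Round 2 (partner 2 proposes): partner 1 can get 82 next round, worth 0.94 × 82 = 77.08 now. Partner 2 offers 77.08 and keeps 120 − 77.08 = 42.92.
Round 1 (partner 1 proposes): partner 2 can get 42.92 next round, worth 0.94 × 42.92 = 40.3448 now, so partner 1 offers 40.3448, keeping 79.6552.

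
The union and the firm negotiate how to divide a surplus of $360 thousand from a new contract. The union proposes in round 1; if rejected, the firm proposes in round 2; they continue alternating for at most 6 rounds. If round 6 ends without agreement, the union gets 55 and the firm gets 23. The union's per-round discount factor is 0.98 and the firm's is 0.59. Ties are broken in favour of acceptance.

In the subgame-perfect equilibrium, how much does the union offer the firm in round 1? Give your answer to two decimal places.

66.86

Round 6 (the firm proposes): the union gets 55 if talks fail, so the firm offers 55 and keeps 305.
Round 5 (the union proposes): the firm can get 305 next round, worth 0.59 × 305 = 179.95 now. The union offers 179.95 and keeps 360 − 179.95 = 180.05.
Round 4 (the firm proposes): the union can get 180.05 next round, worth 0.98 × 180.05 = 176.449 now, so the firm offers 176.449, keeping 183.551.
Round 3 (the union proposes): the firm can get 183.551 next round, worth 0.59 × 183.551 = 108.29509 now, so the union offers 108.29509, keeping 251.70491.
Round 2 (the firm proposes): the union can get 251.70491 next round, worth 0.98 × 251.70491 = 246.6708118 now. The firm offers 246.6708118 and keeps 360 − 246.6708118 = 113.3291882.
Round 1 (the union proposes): the firm can get 113.3291882 next round, worth 0.59 × 113.3291882 = 66.864221038 now, so the union offers 66.864221038, keeping 293.135778962.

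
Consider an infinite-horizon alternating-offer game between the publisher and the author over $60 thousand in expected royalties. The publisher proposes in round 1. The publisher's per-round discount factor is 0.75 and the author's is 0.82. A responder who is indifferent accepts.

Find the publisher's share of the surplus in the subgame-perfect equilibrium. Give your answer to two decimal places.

Let x be the publisher's share when the publisher proposes and y be the author's share when the author proposes.
The author accepts iff offered ≥ 0.82·y, so x = 60 − 0.82y. Symmetrically y = 60 − 0.75x.
Substituting: x = 60 − 0.82(60 − 0.75x), giving x(1 − 0.75·0.82) = 60(1 − 0.82).
So x = 60 × 0.18 / 0.385 ≈ 28.0519, and the author receives 60 − x ≈ 31.9481.

28.05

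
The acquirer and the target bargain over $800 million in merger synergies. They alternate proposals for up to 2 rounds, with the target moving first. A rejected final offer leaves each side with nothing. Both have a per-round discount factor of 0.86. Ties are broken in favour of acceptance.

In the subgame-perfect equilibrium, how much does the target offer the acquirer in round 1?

Round 2 (the acquirer proposes): rejection yields 0 for the target; the acquirer offers 0 and keeps 800.
Round 1 (the target proposes): the acquirer can get 800 next round, worth 0.86 × 800 = 688 now. The target offers 688 and keeps 800 − 688 = 112.

688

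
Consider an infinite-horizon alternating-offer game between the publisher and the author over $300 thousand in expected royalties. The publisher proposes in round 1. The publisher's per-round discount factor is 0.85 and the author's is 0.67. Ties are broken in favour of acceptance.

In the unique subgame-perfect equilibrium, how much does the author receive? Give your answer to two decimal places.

70.03

When the publisher proposes, the author accepts any offer worth at least 0.67 times what the author would get by proposing next round; and vice versa.
This gives x = 300 − 0.67y and y = 300 − 0.85x, where x and y are each side's share when it proposes.
Hence (1 − 0.67·0.85)x = 300(1 − 0.67), i.e. 0.4305·x = 99.
x ≈ 229.9652; the author's share is 300 − x ≈ 70.0348.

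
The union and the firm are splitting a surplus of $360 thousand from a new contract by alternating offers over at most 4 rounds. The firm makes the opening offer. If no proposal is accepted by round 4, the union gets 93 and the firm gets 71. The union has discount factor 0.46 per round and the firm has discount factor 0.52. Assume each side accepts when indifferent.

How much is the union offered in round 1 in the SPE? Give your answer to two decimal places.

Round 4 (the union proposes): the firm gets 71 if talks fail, so the union offers 71 and keeps 289.
Round 3 (the firm proposes): the union can get 289 next round, worth 0.46 × 289 = 132.94 now. The firm offers 132.94 and keeps 360 − 132.94 = 227.06.
Round 2 (the union proposes): the firm can get 227.06 next round, worth 0.52 × 227.06 = 118.0712 now, so the union offers 118.0712, keeping 241.9288.
Round 1 (the firm proposes): the union can get 241.9288 next round, worth 0.46 × 241.9288 = 111.287248 now. The firm offers 111.287248 and keeps 360 − 111.287248 = 248.712752.

111.29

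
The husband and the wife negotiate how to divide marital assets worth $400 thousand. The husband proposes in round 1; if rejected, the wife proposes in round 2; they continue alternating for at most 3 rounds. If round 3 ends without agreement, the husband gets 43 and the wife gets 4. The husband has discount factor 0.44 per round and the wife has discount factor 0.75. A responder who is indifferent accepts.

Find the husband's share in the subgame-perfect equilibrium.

Round 3 (the husband proposes): the wife gets 4 if talks fail, so the husband offers 4 and keeps 396.
Round 2 (the wife proposes): the husband can get 396 next round, worth 0.44 × 396 = 174.24 now, so the wife offers 174.24, keeping 225.76.
Round 1 (the husband proposes): the wife can get 225.76 next round, worth 0.75 × 225.76 = 169.32 now; the husband offers that and keeps 230.68.

230.68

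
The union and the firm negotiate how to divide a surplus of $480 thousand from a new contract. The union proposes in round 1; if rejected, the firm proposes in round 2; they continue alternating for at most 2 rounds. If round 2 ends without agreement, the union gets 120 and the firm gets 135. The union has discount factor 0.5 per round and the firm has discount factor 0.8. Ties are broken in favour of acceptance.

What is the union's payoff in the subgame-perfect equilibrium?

192

By backward induction:
Round 2 (the firm proposes): the union gets 120 if talks fail, so the firm offers 120 and keeps 360.
Round 1 (the union proposes): the firm can get 360 next round, worth 0.8 × 360 = 288 now. The union offers 288 and keeps 480 − 288 = 192.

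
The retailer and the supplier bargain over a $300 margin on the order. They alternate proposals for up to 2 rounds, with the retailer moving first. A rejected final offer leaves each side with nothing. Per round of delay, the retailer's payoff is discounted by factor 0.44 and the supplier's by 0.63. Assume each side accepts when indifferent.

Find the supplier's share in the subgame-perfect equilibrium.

Round 2 (the supplier proposes): rejection yields 0 for the retailer; the supplier offers 0 and keeps 300.
Round 1 (the retailer proposes): the supplier can get 300 next round, worth 0.63 × 300 = 189 now. The retailer offers 189 and keeps 300 − 189 = 111.

189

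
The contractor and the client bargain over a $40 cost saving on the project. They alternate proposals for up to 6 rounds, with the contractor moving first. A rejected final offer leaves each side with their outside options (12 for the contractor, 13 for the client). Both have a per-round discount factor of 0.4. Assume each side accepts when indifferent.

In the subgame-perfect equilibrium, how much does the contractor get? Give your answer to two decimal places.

By backward induction:
Round 6 (the client proposes): the contractor gets 12 if talks fail, so the client offers 12 and keeps 28.
Round 5 (the contractor proposes): the client can get 28 next round, worth 0.4 × 28 = 11.2 now, so the contractor offers 11.2, keeping 28.8.
Round 4 (the client proposes): the contractor can get 28.8 next round, worth 0.4 × 28.8 = 11.52 now; the client offers that and keeps 28.48.
Round 3 (the contractor proposes): the client can get 28.48 next round, worth 0.4 × 28.48 = 11.392 now; the contractor offers that and keeps 28.608.
Round 2 (the client proposes): the contractor can get 28.608 next round, worth 0.4 × 28.608 = 11.4432 now; the client offers that and keeps 28.5568.
Round 1 (the contractor proposes): the client can get 28.5568 next round, worth 0.4 × 28.5568 = 11.42272 now, so the contractor offers 11.42272, keeping 28.57728.

28.58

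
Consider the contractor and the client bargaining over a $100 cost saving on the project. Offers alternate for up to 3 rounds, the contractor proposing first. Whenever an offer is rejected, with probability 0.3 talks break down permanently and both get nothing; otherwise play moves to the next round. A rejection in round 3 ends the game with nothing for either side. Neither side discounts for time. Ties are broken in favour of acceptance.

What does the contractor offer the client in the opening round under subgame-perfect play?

Round 3 (the contractor proposes): the client will accept anything ≥ 0, so the contractor offers 0 and keeps 100.
Round 2 (the client proposes): rejecting gives the contractor an expected 0.7 × 100 = 70. The client offers 70 and keeps 100 − 70 = 30.
Round 1 (the contractor proposes): rejecting gives the client an expected 0.7 × 30 = 21; the contractor offers that and keeps 79.

21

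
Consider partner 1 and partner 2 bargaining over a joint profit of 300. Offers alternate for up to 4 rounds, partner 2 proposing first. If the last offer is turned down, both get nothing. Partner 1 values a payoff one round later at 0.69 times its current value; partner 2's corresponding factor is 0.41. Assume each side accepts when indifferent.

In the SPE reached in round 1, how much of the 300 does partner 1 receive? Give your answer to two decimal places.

Round 4 (partner 1 proposes): partner 2 will accept anything ≥ 0, so partner 1 offers 0 and keeps 300.
Round 3 (partner 2 proposes): partner 1 can get 300 next round, worth 0.69 × 300 = 207 now. Partner 2 offers 207 and keeps 300 − 207 = 93.
Round 2 (partner 1 proposes): partner 2 can get 93 next round, worth 0.41 × 93 = 38.13 now, so partner 1 offers 38.13, keeping 261.87.
Round 1 (partner 2 proposes): partner 1 can get 261.87 next round, worth 0.69 × 261.87 = 180.6903 now; partner 2 offers that and keeps 119.3097.

180.69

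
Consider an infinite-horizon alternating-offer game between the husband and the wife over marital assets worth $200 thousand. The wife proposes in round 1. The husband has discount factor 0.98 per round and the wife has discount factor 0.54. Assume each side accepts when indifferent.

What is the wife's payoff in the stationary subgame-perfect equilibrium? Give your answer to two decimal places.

In a stationary SPE each proposer offers the other exactly their discounted continuation value.
If the wife keeps x when proposing and the husband keeps y when proposing, then x = 200 − 0.98y and y = 200 − 0.54x.
Solving: x = 200(1 − 0.98) / (1 − 0.54·0.98) = 4 / 0.4708 ≈ 8.4962.
The husband gets 200 − 8.4962 ≈ 191.5038.

8.50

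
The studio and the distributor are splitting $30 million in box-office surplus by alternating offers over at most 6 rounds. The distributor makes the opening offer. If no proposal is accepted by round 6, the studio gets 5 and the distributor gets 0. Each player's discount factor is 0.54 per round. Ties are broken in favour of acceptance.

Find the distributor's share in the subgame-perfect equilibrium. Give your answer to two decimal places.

19.00

By backward induction:
Round 6 (the studio proposes): the distributor will accept anything ≥ 0, so the studio offers 0 and keeps 30.
Round 5 (the distributor proposes): the studio can get 30 next round, worth 0.54 × 30 = 16.2 now; the distributor offers that and keeps 13.8.
Round 4 (the studio proposes): the distributor can get 13.8 next round, worth 0.54 × 13.8 = 7.452 now. The studio offers 7.452 and keeps 30 − 7.452 = 22.548.
Round 3 (the distributor proposes): the studio can get 22.548 next round, worth 0.54 × 22.548 = 12.17592 now. The distributor offers 12.17592 and keeps 30 − 12.17592 = 17.82408.
Round 2 (the studio proposes): the distributor can get 17.82408 next round, worth 0.54 × 17.82408 = 9.6250032 now, so the studio offers 9.6250032, keeping 20.3749968.
Round 1 (the distributor proposes): the studio can get 20.3749968 next round, worth 0.54 × 20.3749968 = 11.002498272 now; the distributor offers that and keeps 18.997501728.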